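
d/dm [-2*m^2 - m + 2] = -4*m - 1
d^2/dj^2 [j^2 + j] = 2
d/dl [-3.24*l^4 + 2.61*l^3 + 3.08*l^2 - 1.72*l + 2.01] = -12.96*l^3 + 7.83*l^2 + 6.16*l - 1.72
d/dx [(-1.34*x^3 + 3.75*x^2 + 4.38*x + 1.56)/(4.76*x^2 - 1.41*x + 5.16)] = (-6.3784*x^4 + 3.7788*x^3 - 46.8795*x^2 + 23.8488*x + 24.8004)/(22.6576*x^4 - 13.4232*x^3 + 51.1113*x^2 - 14.5512*x + 26.6256)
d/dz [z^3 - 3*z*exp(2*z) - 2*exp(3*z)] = 3*z^2 - 6*z*exp(2*z) - 6*exp(3*z) - 3*exp(2*z)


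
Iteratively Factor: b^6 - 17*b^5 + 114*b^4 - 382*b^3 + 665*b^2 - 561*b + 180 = (b - 1)*(b^5 - 16*b^4 + 98*b^3 - 284*b^2 + 381*b - 180) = (b - 5)*(b - 1)*(b^4 - 11*b^3 + 43*b^2 - 69*b + 36) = (b - 5)*(b - 1)^2*(b^3 - 10*b^2 + 33*b - 36) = (b - 5)*(b - 3)*(b - 1)^2*(b^2 - 7*b + 12) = (b - 5)*(b - 4)*(b - 3)*(b - 1)^2*(b - 3)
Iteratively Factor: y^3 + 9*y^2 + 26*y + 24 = (y + 3)*(y^2 + 6*y + 8) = (y + 3)*(y + 4)*(y + 2)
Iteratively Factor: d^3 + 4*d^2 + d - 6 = (d + 2)*(d^2 + 2*d - 3) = (d + 2)*(d + 3)*(d - 1)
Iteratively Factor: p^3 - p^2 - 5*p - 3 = (p + 1)*(p^2 - 2*p - 3) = (p - 3)*(p + 1)*(p + 1)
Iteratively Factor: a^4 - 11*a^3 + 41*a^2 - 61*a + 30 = (a - 5)*(a^3 - 6*a^2 + 11*a - 6) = (a - 5)*(a - 2)*(a^2 - 4*a + 3) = (a - 5)*(a - 2)*(a - 1)*(a - 3)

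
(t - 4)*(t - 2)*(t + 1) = t^3 - 5*t^2 + 2*t + 8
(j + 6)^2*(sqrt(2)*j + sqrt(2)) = sqrt(2)*j^3 + 13*sqrt(2)*j^2 + 48*sqrt(2)*j + 36*sqrt(2)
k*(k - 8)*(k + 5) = k^3 - 3*k^2 - 40*k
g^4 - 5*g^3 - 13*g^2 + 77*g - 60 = (g - 5)*(g - 3)*(g - 1)*(g + 4)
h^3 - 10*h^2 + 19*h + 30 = (h - 6)*(h - 5)*(h + 1)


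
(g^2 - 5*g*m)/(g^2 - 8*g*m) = (g - 5*m)/(g - 8*m)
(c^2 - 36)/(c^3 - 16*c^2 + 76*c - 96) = (c + 6)/(c^2 - 10*c + 16)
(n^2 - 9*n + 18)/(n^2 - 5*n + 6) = (n - 6)/(n - 2)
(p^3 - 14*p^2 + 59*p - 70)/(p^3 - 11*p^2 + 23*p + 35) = (p - 2)/(p + 1)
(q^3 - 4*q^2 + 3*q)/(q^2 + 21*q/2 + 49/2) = 2*q*(q^2 - 4*q + 3)/(2*q^2 + 21*q + 49)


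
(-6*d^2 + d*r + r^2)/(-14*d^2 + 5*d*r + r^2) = (3*d + r)/(7*d + r)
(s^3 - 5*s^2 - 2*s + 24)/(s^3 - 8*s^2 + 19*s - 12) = (s + 2)/(s - 1)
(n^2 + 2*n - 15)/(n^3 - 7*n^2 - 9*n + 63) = (n + 5)/(n^2 - 4*n - 21)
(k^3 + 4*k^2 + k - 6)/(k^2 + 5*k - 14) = (k^3 + 4*k^2 + k - 6)/(k^2 + 5*k - 14)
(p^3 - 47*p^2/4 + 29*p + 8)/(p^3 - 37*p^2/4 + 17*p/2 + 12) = (4*p^2 - 15*p - 4)/(4*p^2 - 5*p - 6)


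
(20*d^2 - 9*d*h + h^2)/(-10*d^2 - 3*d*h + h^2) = (-4*d + h)/(2*d + h)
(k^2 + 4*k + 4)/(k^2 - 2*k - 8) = (k + 2)/(k - 4)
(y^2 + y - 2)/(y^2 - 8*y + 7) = (y + 2)/(y - 7)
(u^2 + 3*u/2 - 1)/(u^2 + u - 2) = (u - 1/2)/(u - 1)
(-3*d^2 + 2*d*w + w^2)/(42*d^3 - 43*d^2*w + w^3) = (3*d + w)/(-42*d^2 + d*w + w^2)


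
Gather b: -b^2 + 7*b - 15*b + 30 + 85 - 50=-b^2 - 8*b + 65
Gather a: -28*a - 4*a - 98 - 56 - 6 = -32*a - 160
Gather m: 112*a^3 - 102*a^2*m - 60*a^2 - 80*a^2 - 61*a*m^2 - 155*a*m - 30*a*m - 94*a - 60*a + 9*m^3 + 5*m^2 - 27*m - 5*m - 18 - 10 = 112*a^3 - 140*a^2 - 154*a + 9*m^3 + m^2*(5 - 61*a) + m*(-102*a^2 - 185*a - 32) - 28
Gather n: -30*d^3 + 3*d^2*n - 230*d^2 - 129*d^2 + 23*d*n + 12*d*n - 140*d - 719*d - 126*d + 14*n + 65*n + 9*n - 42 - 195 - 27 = -30*d^3 - 359*d^2 - 985*d + n*(3*d^2 + 35*d + 88) - 264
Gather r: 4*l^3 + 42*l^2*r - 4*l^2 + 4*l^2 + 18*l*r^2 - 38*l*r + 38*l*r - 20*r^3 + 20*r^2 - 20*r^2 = 4*l^3 + 42*l^2*r + 18*l*r^2 - 20*r^3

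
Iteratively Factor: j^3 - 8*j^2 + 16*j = (j - 4)*(j^2 - 4*j) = j*(j - 4)*(j - 4)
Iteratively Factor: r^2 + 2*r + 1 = (r + 1)*(r + 1)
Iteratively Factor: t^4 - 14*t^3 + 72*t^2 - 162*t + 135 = (t - 3)*(t^3 - 11*t^2 + 39*t - 45) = (t - 3)^2*(t^2 - 8*t + 15) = (t - 5)*(t - 3)^2*(t - 3)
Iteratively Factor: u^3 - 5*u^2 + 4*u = (u - 1)*(u^2 - 4*u) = u*(u - 1)*(u - 4)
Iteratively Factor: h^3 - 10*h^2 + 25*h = (h - 5)*(h^2 - 5*h) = (h - 5)^2*(h)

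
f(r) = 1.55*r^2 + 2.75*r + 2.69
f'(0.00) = 2.75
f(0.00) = 2.69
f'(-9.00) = -25.15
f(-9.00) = 103.49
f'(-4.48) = -11.14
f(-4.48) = 21.48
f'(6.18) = 21.91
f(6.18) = 78.88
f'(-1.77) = -2.74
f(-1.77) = 2.68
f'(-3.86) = -9.22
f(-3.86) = 15.17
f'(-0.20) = 2.13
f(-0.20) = 2.20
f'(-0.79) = 0.30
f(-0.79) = 1.48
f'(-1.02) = -0.41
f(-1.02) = 1.50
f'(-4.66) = -11.70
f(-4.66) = 23.53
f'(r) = 3.1*r + 2.75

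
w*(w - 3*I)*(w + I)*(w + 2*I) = w^4 + 7*w^2 + 6*I*w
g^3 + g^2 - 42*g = g*(g - 6)*(g + 7)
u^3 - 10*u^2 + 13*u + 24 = (u - 8)*(u - 3)*(u + 1)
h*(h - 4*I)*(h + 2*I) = h^3 - 2*I*h^2 + 8*h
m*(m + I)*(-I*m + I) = -I*m^3 + m^2 + I*m^2 - m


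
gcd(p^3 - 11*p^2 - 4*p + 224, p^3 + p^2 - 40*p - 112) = p^2 - 3*p - 28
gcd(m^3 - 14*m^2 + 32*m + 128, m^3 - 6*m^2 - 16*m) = m^2 - 6*m - 16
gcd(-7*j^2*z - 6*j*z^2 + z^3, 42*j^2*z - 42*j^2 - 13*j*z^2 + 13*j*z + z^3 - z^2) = -7*j + z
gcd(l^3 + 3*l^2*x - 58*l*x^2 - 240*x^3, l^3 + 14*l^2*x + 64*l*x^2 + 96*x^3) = l + 6*x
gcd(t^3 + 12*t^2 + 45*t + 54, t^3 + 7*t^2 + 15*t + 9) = t^2 + 6*t + 9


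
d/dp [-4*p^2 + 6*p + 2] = 6 - 8*p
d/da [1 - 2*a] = -2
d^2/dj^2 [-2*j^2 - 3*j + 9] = -4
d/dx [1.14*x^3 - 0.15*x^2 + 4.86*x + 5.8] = 3.42*x^2 - 0.3*x + 4.86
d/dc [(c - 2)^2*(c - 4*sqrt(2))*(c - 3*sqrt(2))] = 4*c^3 - 21*sqrt(2)*c^2 - 12*c^2 + 56*c + 56*sqrt(2)*c - 96 - 28*sqrt(2)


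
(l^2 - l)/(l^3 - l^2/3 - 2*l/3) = 3/(3*l + 2)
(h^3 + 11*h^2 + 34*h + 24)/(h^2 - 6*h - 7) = (h^2 + 10*h + 24)/(h - 7)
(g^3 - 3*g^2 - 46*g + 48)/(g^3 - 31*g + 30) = (g - 8)/(g - 5)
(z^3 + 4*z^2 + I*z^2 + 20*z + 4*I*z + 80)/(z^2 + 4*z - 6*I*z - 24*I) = (z^2 + I*z + 20)/(z - 6*I)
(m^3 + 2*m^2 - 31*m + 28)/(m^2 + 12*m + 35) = (m^2 - 5*m + 4)/(m + 5)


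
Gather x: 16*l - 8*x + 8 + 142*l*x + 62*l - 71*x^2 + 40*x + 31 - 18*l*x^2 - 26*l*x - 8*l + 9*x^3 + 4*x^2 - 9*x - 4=70*l + 9*x^3 + x^2*(-18*l - 67) + x*(116*l + 23) + 35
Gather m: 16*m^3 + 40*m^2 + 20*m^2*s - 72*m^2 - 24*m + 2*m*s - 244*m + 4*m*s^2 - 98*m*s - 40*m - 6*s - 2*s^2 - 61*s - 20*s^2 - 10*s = 16*m^3 + m^2*(20*s - 32) + m*(4*s^2 - 96*s - 308) - 22*s^2 - 77*s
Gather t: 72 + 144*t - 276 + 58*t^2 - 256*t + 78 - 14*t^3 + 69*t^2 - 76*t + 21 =-14*t^3 + 127*t^2 - 188*t - 105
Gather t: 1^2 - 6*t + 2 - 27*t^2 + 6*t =3 - 27*t^2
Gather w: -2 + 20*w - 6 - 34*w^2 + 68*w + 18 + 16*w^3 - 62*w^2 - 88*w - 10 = 16*w^3 - 96*w^2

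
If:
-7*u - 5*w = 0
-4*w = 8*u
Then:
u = 0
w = 0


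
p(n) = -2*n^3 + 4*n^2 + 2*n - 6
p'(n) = -6*n^2 + 8*n + 2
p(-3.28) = 101.05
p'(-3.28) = -88.79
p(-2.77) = 61.66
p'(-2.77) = -66.20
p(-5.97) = 550.18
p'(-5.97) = -259.61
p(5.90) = -265.72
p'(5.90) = -159.66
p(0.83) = -2.73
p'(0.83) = 4.51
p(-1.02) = -1.76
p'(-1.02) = -12.40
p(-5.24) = 381.11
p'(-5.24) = -204.67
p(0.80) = -2.86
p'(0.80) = 4.56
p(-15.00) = 7614.00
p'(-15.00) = -1468.00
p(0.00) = -6.00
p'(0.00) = 2.00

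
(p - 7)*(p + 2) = p^2 - 5*p - 14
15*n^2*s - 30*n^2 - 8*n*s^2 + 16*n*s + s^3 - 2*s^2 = (-5*n + s)*(-3*n + s)*(s - 2)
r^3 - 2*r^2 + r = r*(r - 1)^2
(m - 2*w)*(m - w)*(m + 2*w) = m^3 - m^2*w - 4*m*w^2 + 4*w^3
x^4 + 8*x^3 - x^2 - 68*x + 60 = (x - 2)*(x - 1)*(x + 5)*(x + 6)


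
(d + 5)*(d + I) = d^2 + 5*d + I*d + 5*I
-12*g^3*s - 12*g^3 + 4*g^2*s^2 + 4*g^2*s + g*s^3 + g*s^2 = (-2*g + s)*(6*g + s)*(g*s + g)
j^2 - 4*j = j*(j - 4)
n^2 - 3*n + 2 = (n - 2)*(n - 1)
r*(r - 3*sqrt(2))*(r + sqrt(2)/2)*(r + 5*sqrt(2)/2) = r^4 - 31*r^2/2 - 15*sqrt(2)*r/2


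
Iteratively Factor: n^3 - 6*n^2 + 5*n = (n - 1)*(n^2 - 5*n) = (n - 5)*(n - 1)*(n)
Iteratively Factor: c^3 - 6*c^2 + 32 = (c - 4)*(c^2 - 2*c - 8) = (c - 4)^2*(c + 2)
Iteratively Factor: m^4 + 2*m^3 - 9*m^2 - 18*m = (m + 3)*(m^3 - m^2 - 6*m) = (m - 3)*(m + 3)*(m^2 + 2*m) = m*(m - 3)*(m + 3)*(m + 2)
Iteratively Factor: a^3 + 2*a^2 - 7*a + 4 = (a - 1)*(a^2 + 3*a - 4) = (a - 1)*(a + 4)*(a - 1)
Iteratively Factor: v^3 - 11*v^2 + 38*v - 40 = (v - 2)*(v^2 - 9*v + 20) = (v - 4)*(v - 2)*(v - 5)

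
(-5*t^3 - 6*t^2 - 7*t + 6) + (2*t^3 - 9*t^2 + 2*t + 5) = -3*t^3 - 15*t^2 - 5*t + 11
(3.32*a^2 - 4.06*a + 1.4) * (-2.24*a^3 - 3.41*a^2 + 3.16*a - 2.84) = -7.4368*a^5 - 2.2268*a^4 + 21.1998*a^3 - 27.0324*a^2 + 15.9544*a - 3.976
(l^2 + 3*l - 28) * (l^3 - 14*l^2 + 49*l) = l^5 - 11*l^4 - 21*l^3 + 539*l^2 - 1372*l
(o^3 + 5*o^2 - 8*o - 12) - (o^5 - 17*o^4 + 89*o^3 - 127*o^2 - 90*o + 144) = -o^5 + 17*o^4 - 88*o^3 + 132*o^2 + 82*o - 156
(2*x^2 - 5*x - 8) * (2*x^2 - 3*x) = 4*x^4 - 16*x^3 - x^2 + 24*x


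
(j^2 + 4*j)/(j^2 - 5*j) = (j + 4)/(j - 5)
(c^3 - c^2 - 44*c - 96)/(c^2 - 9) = (c^2 - 4*c - 32)/(c - 3)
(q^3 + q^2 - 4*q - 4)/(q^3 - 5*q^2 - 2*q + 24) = (q^2 - q - 2)/(q^2 - 7*q + 12)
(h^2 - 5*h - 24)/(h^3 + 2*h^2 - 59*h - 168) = 1/(h + 7)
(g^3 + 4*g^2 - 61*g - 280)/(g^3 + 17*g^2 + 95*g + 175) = (g - 8)/(g + 5)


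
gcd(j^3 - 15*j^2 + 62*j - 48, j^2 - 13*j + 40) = j - 8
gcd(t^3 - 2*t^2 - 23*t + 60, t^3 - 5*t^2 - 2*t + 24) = t^2 - 7*t + 12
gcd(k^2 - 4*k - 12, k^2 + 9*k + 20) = 1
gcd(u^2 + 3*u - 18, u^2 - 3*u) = u - 3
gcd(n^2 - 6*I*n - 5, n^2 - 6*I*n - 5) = n^2 - 6*I*n - 5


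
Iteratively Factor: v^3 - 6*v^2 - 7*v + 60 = (v - 4)*(v^2 - 2*v - 15) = (v - 5)*(v - 4)*(v + 3)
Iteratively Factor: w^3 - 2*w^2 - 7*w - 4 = (w + 1)*(w^2 - 3*w - 4) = (w - 4)*(w + 1)*(w + 1)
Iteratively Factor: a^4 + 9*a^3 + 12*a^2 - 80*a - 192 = (a + 4)*(a^3 + 5*a^2 - 8*a - 48) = (a + 4)^2*(a^2 + a - 12) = (a + 4)^3*(a - 3)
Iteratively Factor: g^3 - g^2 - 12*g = (g - 4)*(g^2 + 3*g) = g*(g - 4)*(g + 3)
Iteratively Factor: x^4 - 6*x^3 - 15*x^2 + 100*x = (x + 4)*(x^3 - 10*x^2 + 25*x) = (x - 5)*(x + 4)*(x^2 - 5*x) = (x - 5)^2*(x + 4)*(x)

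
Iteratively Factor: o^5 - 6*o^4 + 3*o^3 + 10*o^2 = (o)*(o^4 - 6*o^3 + 3*o^2 + 10*o) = o*(o + 1)*(o^3 - 7*o^2 + 10*o) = o*(o - 5)*(o + 1)*(o^2 - 2*o) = o^2*(o - 5)*(o + 1)*(o - 2)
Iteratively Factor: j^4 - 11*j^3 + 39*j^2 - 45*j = (j - 3)*(j^3 - 8*j^2 + 15*j) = j*(j - 3)*(j^2 - 8*j + 15) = j*(j - 5)*(j - 3)*(j - 3)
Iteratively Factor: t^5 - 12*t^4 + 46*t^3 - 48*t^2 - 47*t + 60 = (t - 4)*(t^4 - 8*t^3 + 14*t^2 + 8*t - 15) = (t - 4)*(t + 1)*(t^3 - 9*t^2 + 23*t - 15) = (t - 5)*(t - 4)*(t + 1)*(t^2 - 4*t + 3) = (t - 5)*(t - 4)*(t - 3)*(t + 1)*(t - 1)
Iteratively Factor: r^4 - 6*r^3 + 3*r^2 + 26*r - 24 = (r - 4)*(r^3 - 2*r^2 - 5*r + 6) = (r - 4)*(r - 3)*(r^2 + r - 2) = (r - 4)*(r - 3)*(r - 1)*(r + 2)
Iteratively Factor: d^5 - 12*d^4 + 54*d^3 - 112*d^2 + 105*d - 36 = (d - 4)*(d^4 - 8*d^3 + 22*d^2 - 24*d + 9) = (d - 4)*(d - 3)*(d^3 - 5*d^2 + 7*d - 3) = (d - 4)*(d - 3)*(d - 1)*(d^2 - 4*d + 3) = (d - 4)*(d - 3)*(d - 1)^2*(d - 3)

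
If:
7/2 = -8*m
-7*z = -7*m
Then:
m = -7/16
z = -7/16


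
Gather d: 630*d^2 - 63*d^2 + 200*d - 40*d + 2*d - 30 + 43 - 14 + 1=567*d^2 + 162*d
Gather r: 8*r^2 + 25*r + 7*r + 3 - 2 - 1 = 8*r^2 + 32*r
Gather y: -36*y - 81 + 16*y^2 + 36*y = 16*y^2 - 81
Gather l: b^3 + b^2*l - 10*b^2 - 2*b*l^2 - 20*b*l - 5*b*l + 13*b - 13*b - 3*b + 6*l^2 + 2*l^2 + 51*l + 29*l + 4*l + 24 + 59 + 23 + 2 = b^3 - 10*b^2 - 3*b + l^2*(8 - 2*b) + l*(b^2 - 25*b + 84) + 108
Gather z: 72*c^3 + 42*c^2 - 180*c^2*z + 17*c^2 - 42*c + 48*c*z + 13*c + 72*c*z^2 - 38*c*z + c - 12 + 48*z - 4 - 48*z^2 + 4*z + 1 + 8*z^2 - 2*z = 72*c^3 + 59*c^2 - 28*c + z^2*(72*c - 40) + z*(-180*c^2 + 10*c + 50) - 15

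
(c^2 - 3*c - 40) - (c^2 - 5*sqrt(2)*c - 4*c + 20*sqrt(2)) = c + 5*sqrt(2)*c - 40 - 20*sqrt(2)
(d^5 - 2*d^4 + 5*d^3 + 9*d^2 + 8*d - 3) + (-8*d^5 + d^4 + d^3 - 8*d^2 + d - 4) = -7*d^5 - d^4 + 6*d^3 + d^2 + 9*d - 7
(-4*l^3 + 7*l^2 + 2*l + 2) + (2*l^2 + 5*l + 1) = -4*l^3 + 9*l^2 + 7*l + 3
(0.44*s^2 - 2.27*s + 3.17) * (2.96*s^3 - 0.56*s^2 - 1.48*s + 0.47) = 1.3024*s^5 - 6.9656*s^4 + 10.0032*s^3 + 1.7912*s^2 - 5.7585*s + 1.4899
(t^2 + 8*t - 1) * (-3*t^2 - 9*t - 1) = -3*t^4 - 33*t^3 - 70*t^2 + t + 1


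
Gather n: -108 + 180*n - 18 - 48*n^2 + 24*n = -48*n^2 + 204*n - 126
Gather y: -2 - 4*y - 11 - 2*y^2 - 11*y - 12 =-2*y^2 - 15*y - 25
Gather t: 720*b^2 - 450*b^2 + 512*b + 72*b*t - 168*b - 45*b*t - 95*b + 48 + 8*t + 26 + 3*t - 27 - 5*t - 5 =270*b^2 + 249*b + t*(27*b + 6) + 42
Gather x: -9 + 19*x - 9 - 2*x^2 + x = -2*x^2 + 20*x - 18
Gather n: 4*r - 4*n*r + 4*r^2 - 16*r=-4*n*r + 4*r^2 - 12*r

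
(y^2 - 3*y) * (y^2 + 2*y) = y^4 - y^3 - 6*y^2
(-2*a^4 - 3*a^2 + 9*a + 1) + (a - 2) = -2*a^4 - 3*a^2 + 10*a - 1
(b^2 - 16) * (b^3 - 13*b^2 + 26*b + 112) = b^5 - 13*b^4 + 10*b^3 + 320*b^2 - 416*b - 1792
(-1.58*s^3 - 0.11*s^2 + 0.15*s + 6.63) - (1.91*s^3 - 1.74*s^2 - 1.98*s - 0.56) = -3.49*s^3 + 1.63*s^2 + 2.13*s + 7.19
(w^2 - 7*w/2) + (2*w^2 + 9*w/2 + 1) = 3*w^2 + w + 1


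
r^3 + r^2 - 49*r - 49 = (r - 7)*(r + 1)*(r + 7)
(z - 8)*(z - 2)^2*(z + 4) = z^4 - 8*z^3 - 12*z^2 + 112*z - 128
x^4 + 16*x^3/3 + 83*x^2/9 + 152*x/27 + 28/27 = (x + 1/3)*(x + 2/3)*(x + 2)*(x + 7/3)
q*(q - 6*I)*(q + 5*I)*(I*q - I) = I*q^4 + q^3 - I*q^3 - q^2 + 30*I*q^2 - 30*I*q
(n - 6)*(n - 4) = n^2 - 10*n + 24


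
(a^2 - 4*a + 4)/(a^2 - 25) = (a^2 - 4*a + 4)/(a^2 - 25)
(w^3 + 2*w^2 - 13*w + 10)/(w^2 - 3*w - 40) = (w^2 - 3*w + 2)/(w - 8)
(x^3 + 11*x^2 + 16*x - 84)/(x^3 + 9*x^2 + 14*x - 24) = (x^2 + 5*x - 14)/(x^2 + 3*x - 4)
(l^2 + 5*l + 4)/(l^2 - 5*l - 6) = (l + 4)/(l - 6)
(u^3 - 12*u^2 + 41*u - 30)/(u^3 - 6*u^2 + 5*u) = (u - 6)/u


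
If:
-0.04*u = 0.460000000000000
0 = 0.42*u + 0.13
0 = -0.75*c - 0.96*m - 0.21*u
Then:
No Solution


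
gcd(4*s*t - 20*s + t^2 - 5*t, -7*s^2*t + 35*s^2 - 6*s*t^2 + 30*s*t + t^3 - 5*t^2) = t - 5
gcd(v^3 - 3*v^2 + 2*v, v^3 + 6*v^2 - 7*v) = v^2 - v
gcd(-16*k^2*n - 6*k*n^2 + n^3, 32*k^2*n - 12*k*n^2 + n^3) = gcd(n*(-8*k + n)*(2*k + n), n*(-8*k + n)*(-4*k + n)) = 8*k*n - n^2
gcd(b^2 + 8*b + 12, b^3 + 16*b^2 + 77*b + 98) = b + 2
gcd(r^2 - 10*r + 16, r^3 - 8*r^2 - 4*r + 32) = r^2 - 10*r + 16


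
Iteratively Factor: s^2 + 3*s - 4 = (s - 1)*(s + 4)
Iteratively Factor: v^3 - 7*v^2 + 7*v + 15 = (v - 5)*(v^2 - 2*v - 3) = (v - 5)*(v + 1)*(v - 3)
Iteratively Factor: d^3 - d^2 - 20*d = (d + 4)*(d^2 - 5*d) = d*(d + 4)*(d - 5)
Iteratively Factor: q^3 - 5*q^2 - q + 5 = (q + 1)*(q^2 - 6*q + 5) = (q - 5)*(q + 1)*(q - 1)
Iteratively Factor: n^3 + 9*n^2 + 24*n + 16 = (n + 1)*(n^2 + 8*n + 16) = (n + 1)*(n + 4)*(n + 4)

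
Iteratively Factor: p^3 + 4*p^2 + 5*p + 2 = (p + 1)*(p^2 + 3*p + 2) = (p + 1)^2*(p + 2)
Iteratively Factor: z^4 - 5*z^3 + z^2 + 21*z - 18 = (z - 3)*(z^3 - 2*z^2 - 5*z + 6) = (z - 3)^2*(z^2 + z - 2) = (z - 3)^2*(z - 1)*(z + 2)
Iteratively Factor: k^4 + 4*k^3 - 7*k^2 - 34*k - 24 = (k + 1)*(k^3 + 3*k^2 - 10*k - 24) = (k + 1)*(k + 4)*(k^2 - k - 6) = (k + 1)*(k + 2)*(k + 4)*(k - 3)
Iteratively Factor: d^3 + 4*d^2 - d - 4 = (d + 4)*(d^2 - 1) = (d - 1)*(d + 4)*(d + 1)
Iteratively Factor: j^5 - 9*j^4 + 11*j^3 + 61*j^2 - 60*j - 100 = (j + 2)*(j^4 - 11*j^3 + 33*j^2 - 5*j - 50) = (j - 5)*(j + 2)*(j^3 - 6*j^2 + 3*j + 10) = (j - 5)^2*(j + 2)*(j^2 - j - 2) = (j - 5)^2*(j + 1)*(j + 2)*(j - 2)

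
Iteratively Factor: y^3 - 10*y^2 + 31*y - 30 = (y - 3)*(y^2 - 7*y + 10) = (y - 3)*(y - 2)*(y - 5)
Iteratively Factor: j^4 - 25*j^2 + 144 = (j - 3)*(j^3 + 3*j^2 - 16*j - 48) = (j - 3)*(j + 3)*(j^2 - 16) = (j - 3)*(j + 3)*(j + 4)*(j - 4)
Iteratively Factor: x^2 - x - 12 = (x + 3)*(x - 4)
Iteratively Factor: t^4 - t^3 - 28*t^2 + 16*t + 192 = (t - 4)*(t^3 + 3*t^2 - 16*t - 48) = (t - 4)*(t + 4)*(t^2 - t - 12) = (t - 4)*(t + 3)*(t + 4)*(t - 4)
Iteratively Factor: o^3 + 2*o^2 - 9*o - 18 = (o + 2)*(o^2 - 9) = (o + 2)*(o + 3)*(o - 3)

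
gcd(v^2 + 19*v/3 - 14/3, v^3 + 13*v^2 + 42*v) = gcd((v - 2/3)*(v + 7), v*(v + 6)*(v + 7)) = v + 7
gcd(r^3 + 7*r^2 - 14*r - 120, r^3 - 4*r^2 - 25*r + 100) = r^2 + r - 20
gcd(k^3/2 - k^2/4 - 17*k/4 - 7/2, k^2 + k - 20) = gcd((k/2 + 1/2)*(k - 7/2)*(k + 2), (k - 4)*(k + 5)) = 1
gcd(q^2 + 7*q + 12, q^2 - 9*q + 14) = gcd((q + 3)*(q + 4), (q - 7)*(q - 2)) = 1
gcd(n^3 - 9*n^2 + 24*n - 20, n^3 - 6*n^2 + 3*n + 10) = n^2 - 7*n + 10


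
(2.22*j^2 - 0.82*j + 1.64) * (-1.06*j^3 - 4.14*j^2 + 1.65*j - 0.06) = -2.3532*j^5 - 8.3216*j^4 + 5.3194*j^3 - 8.2758*j^2 + 2.7552*j - 0.0984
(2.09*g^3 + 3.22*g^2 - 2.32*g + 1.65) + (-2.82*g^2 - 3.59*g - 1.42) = 2.09*g^3 + 0.4*g^2 - 5.91*g + 0.23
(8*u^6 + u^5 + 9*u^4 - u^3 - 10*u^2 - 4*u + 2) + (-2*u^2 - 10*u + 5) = 8*u^6 + u^5 + 9*u^4 - u^3 - 12*u^2 - 14*u + 7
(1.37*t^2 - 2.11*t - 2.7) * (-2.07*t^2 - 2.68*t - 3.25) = -2.8359*t^4 + 0.696099999999999*t^3 + 6.7913*t^2 + 14.0935*t + 8.775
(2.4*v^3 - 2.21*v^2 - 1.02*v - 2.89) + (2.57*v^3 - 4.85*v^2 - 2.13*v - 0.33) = 4.97*v^3 - 7.06*v^2 - 3.15*v - 3.22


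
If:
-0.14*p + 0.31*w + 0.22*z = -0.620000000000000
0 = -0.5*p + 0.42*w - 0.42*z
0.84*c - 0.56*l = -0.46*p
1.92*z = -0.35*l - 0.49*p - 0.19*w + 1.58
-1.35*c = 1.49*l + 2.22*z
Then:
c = -4.37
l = 50.20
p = 69.10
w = 51.23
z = -31.03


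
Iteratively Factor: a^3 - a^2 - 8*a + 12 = (a - 2)*(a^2 + a - 6) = (a - 2)^2*(a + 3)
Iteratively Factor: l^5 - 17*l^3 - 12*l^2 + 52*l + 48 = (l + 2)*(l^4 - 2*l^3 - 13*l^2 + 14*l + 24) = (l - 2)*(l + 2)*(l^3 - 13*l - 12) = (l - 4)*(l - 2)*(l + 2)*(l^2 + 4*l + 3) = (l - 4)*(l - 2)*(l + 2)*(l + 3)*(l + 1)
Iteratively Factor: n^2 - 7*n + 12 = (n - 4)*(n - 3)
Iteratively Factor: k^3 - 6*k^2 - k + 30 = (k - 3)*(k^2 - 3*k - 10) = (k - 3)*(k + 2)*(k - 5)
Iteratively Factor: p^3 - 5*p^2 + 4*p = (p - 1)*(p^2 - 4*p) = p*(p - 1)*(p - 4)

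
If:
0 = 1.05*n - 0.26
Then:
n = 0.25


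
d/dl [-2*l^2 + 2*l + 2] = 2 - 4*l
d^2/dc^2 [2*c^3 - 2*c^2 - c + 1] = 12*c - 4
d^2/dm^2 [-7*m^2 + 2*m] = -14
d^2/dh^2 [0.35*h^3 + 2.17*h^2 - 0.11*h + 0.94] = 2.1*h + 4.34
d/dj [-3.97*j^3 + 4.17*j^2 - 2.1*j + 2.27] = -11.91*j^2 + 8.34*j - 2.1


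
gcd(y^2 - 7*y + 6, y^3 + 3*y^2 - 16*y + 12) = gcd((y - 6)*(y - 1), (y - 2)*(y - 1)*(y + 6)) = y - 1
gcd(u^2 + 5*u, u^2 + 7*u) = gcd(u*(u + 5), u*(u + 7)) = u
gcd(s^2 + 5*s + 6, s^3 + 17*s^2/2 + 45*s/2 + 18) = s + 3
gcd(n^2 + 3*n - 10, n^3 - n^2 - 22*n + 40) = n^2 + 3*n - 10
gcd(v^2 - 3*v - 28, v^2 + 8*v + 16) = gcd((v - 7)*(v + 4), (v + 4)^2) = v + 4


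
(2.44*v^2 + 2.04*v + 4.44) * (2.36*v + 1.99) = 5.7584*v^3 + 9.67*v^2 + 14.538*v + 8.8356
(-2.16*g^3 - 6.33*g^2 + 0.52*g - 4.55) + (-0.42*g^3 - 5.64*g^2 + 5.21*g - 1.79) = -2.58*g^3 - 11.97*g^2 + 5.73*g - 6.34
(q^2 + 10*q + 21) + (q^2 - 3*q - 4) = 2*q^2 + 7*q + 17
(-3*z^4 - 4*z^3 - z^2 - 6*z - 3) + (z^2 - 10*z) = -3*z^4 - 4*z^3 - 16*z - 3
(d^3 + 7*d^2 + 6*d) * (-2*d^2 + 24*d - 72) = -2*d^5 + 10*d^4 + 84*d^3 - 360*d^2 - 432*d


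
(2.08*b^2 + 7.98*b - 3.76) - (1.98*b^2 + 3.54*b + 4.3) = 0.1*b^2 + 4.44*b - 8.06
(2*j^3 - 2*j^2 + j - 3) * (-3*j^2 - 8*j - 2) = -6*j^5 - 10*j^4 + 9*j^3 + 5*j^2 + 22*j + 6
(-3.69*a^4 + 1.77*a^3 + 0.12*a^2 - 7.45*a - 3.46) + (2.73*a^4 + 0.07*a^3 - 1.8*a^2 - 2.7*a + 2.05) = -0.96*a^4 + 1.84*a^3 - 1.68*a^2 - 10.15*a - 1.41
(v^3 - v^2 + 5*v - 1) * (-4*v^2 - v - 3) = -4*v^5 + 3*v^4 - 22*v^3 + 2*v^2 - 14*v + 3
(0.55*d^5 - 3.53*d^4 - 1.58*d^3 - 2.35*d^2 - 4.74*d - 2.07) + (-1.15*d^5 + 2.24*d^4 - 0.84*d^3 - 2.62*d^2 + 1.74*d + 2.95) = -0.6*d^5 - 1.29*d^4 - 2.42*d^3 - 4.97*d^2 - 3.0*d + 0.88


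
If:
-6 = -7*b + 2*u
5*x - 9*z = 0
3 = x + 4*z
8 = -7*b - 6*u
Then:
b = 5/14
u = -7/4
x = 27/29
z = 15/29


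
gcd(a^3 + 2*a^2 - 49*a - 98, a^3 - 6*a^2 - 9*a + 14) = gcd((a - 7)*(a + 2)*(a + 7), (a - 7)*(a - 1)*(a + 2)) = a^2 - 5*a - 14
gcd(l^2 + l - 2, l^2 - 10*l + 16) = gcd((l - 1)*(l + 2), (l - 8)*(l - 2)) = 1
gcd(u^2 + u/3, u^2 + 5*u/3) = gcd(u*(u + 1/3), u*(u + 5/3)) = u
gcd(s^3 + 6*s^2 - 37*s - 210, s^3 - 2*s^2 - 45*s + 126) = s^2 + s - 42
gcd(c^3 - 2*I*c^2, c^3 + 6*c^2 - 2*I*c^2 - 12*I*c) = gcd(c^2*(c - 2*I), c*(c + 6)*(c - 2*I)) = c^2 - 2*I*c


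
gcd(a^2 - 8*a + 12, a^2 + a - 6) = a - 2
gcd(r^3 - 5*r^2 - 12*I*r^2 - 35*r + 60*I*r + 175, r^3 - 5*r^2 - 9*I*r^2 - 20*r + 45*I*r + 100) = r^2 + r*(-5 - 5*I) + 25*I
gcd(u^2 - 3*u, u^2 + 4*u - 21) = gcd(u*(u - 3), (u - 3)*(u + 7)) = u - 3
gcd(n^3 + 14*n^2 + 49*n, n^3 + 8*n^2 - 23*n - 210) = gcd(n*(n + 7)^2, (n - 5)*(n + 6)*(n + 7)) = n + 7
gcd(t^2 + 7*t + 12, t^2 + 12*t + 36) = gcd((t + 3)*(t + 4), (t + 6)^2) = 1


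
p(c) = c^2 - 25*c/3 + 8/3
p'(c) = 2*c - 25/3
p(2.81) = -12.85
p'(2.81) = -2.71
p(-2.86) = 34.68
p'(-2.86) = -14.05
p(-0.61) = 8.12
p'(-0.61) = -9.55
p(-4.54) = 61.11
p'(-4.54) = -17.41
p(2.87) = -13.01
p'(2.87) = -2.59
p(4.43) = -14.63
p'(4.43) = 0.53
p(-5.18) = 72.67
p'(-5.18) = -18.69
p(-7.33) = 117.48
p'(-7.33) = -22.99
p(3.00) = -13.33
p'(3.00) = -2.33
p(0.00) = 2.67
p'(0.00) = -8.33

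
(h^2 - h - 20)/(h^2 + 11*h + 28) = (h - 5)/(h + 7)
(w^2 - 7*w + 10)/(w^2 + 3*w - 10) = (w - 5)/(w + 5)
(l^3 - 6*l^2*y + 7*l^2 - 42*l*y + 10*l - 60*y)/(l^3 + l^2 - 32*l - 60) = (l - 6*y)/(l - 6)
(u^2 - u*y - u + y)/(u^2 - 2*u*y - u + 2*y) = (-u + y)/(-u + 2*y)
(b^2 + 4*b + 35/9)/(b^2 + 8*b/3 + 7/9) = (3*b + 5)/(3*b + 1)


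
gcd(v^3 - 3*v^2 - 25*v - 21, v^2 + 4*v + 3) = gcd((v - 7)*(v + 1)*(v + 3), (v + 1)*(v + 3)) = v^2 + 4*v + 3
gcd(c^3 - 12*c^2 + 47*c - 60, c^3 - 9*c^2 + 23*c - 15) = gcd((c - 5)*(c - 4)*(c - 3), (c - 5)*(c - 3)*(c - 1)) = c^2 - 8*c + 15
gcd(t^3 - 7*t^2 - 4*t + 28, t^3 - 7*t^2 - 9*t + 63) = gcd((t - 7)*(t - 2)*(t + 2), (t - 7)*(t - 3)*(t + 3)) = t - 7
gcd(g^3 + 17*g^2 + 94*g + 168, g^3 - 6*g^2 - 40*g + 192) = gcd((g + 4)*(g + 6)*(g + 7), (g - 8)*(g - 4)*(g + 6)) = g + 6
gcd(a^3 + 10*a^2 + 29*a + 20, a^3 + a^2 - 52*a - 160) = a^2 + 9*a + 20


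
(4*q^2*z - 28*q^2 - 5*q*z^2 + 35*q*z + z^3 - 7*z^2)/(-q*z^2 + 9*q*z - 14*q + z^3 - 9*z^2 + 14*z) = (-4*q + z)/(z - 2)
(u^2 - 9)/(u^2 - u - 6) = (u + 3)/(u + 2)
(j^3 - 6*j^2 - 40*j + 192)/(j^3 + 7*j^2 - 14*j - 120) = (j - 8)/(j + 5)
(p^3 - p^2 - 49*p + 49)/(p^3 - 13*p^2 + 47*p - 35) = (p + 7)/(p - 5)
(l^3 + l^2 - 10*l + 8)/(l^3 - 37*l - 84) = (l^2 - 3*l + 2)/(l^2 - 4*l - 21)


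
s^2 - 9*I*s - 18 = (s - 6*I)*(s - 3*I)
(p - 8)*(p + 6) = p^2 - 2*p - 48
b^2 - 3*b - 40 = (b - 8)*(b + 5)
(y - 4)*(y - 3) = y^2 - 7*y + 12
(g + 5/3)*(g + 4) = g^2 + 17*g/3 + 20/3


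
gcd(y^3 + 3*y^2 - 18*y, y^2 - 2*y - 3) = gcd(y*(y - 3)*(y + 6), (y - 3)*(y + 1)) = y - 3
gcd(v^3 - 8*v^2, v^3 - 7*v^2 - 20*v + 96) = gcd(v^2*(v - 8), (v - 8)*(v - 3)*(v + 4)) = v - 8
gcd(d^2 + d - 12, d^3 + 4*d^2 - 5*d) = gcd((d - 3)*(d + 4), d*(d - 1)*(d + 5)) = 1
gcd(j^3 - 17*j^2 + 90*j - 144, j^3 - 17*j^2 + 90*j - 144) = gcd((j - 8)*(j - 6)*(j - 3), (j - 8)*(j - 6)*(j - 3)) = j^3 - 17*j^2 + 90*j - 144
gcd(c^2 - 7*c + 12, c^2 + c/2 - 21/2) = c - 3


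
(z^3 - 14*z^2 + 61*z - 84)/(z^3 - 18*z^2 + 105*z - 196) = (z - 3)/(z - 7)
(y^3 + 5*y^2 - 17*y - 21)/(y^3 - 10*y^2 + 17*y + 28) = (y^2 + 4*y - 21)/(y^2 - 11*y + 28)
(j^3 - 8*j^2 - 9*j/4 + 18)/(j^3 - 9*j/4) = (j - 8)/j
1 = 1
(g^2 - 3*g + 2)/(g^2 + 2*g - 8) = (g - 1)/(g + 4)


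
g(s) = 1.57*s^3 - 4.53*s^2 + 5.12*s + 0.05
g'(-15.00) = 1200.77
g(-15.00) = -6394.75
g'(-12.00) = 792.08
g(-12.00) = -3426.67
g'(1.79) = 3.99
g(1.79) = 3.70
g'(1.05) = 0.80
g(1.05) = 2.25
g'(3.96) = 43.10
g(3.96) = 46.78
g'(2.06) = 6.44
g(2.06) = 5.10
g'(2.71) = 15.16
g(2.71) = 11.90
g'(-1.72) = 34.64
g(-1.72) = -30.15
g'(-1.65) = 32.89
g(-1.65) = -27.78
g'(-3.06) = 76.95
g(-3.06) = -103.02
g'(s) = 4.71*s^2 - 9.06*s + 5.12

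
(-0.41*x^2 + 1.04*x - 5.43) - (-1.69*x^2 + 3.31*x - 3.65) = 1.28*x^2 - 2.27*x - 1.78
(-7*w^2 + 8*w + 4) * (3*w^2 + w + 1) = -21*w^4 + 17*w^3 + 13*w^2 + 12*w + 4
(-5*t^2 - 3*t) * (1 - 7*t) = 35*t^3 + 16*t^2 - 3*t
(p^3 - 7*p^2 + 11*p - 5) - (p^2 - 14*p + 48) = p^3 - 8*p^2 + 25*p - 53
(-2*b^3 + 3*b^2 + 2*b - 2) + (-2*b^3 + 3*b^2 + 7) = -4*b^3 + 6*b^2 + 2*b + 5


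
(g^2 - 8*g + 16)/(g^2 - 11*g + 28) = (g - 4)/(g - 7)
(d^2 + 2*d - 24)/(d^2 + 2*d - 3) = (d^2 + 2*d - 24)/(d^2 + 2*d - 3)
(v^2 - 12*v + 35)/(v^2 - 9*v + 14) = (v - 5)/(v - 2)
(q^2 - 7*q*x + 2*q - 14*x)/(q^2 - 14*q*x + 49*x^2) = (-q - 2)/(-q + 7*x)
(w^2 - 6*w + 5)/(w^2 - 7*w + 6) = (w - 5)/(w - 6)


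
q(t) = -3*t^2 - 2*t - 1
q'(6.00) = -38.00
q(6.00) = -121.00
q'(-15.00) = 88.00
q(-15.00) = -646.00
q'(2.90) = -19.40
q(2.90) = -32.03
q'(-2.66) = 13.96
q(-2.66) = -16.91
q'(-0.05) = -1.70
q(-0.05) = -0.91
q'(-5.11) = 28.66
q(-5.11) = -69.12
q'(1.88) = -13.28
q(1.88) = -15.36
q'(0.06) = -2.36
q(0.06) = -1.13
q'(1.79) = -12.74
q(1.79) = -14.19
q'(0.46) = -4.76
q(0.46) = -2.55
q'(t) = -6*t - 2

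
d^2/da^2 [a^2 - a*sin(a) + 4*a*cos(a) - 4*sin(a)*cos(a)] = a*sin(a) - 4*a*cos(a) - 8*sin(a) + 8*sin(2*a) - 2*cos(a) + 2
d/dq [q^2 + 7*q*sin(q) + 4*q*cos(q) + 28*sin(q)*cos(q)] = -4*q*sin(q) + 7*q*cos(q) + 2*q + 7*sin(q) + 4*cos(q) + 28*cos(2*q)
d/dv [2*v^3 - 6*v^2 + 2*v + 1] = 6*v^2 - 12*v + 2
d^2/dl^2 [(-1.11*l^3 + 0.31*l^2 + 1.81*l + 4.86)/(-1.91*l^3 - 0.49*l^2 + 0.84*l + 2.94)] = (-4.33952*l^6 - 28.933062*l^5 - 151.108122*l^4 - 99.314138*l^3 - 68.41548*l^2 - 109.821348*l - 17.280144)/(6.967871*l^9 + 5.362707*l^8 - 7.817439*l^7 - 36.775529*l^6 - 13.07124*l^5 + 27.221166*l^4 + 56.195748*l^3 + 6.4827*l^2 - 21.781872*l - 25.412184)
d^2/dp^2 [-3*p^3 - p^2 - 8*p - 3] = -18*p - 2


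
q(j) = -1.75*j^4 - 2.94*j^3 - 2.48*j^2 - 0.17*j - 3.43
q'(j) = -7.0*j^3 - 8.82*j^2 - 4.96*j - 0.17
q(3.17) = -299.26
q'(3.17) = -327.51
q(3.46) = -406.30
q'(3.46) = -412.87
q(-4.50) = -502.59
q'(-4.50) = 481.42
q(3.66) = -495.44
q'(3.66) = -479.67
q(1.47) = -26.55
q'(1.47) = -48.76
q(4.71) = -1227.67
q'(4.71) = -950.61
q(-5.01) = -797.64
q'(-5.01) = 683.56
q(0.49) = -4.56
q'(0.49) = -5.54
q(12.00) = -41730.91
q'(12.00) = -13425.77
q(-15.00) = -79230.13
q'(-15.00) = 21714.73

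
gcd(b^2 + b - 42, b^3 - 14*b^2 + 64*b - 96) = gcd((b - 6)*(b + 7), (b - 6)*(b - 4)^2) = b - 6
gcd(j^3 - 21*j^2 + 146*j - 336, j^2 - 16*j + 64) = j - 8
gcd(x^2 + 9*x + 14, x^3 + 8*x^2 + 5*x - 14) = x^2 + 9*x + 14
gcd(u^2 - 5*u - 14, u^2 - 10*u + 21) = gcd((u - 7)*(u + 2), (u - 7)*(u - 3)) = u - 7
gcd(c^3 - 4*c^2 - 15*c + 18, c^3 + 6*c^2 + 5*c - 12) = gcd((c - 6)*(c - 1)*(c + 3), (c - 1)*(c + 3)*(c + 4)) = c^2 + 2*c - 3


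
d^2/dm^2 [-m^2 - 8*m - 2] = -2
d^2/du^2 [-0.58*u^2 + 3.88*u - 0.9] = -1.16000000000000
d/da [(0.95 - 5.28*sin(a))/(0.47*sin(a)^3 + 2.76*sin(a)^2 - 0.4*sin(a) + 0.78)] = (4.9632*sin(a)^3 + 13.2333*sin(a)^2 - 5.244*sin(a) - 3.7384)*cos(a)/(0.2209*sin(a)^6 + 2.5944*sin(a)^5 + 7.2416*sin(a)^4 - 1.4748*sin(a)^3 + 4.4656*sin(a)^2 - 0.624*sin(a) + 0.6084)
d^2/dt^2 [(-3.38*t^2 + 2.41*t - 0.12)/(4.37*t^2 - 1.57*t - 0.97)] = (-1.13686837721616e-13*t^4 + 45.667374*t^3 - 99.71466*t^2 + 66.234342*t - 15.309774)/(83.453453*t^6 - 89.946399*t^5 - 23.25714*t^4 + 36.060545*t^3 + 5.16234*t^2 - 4.431639*t - 0.912673)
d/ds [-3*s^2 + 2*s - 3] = 2 - 6*s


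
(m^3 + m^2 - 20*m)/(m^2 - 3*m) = (m^2 + m - 20)/(m - 3)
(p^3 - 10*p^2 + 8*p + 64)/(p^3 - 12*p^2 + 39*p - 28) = (p^2 - 6*p - 16)/(p^2 - 8*p + 7)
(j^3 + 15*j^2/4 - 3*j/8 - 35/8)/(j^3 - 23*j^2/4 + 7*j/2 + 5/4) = (8*j^2 + 38*j + 35)/(2*(4*j^2 - 19*j - 5))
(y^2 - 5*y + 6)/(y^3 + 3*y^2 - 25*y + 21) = (y - 2)/(y^2 + 6*y - 7)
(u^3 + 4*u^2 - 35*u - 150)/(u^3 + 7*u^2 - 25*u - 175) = (u^2 - u - 30)/(u^2 + 2*u - 35)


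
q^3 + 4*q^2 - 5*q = q*(q - 1)*(q + 5)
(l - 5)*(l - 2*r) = l^2 - 2*l*r - 5*l + 10*r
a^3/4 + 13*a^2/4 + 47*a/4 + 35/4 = (a/4 + 1/4)*(a + 5)*(a + 7)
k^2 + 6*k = k*(k + 6)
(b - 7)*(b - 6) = b^2 - 13*b + 42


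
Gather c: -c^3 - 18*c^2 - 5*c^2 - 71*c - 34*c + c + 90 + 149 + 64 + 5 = -c^3 - 23*c^2 - 104*c + 308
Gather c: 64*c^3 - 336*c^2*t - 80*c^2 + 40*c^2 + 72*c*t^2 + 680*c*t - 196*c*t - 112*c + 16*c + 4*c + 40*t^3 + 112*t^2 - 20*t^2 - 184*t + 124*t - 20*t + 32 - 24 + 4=64*c^3 + c^2*(-336*t - 40) + c*(72*t^2 + 484*t - 92) + 40*t^3 + 92*t^2 - 80*t + 12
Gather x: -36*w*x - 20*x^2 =-36*w*x - 20*x^2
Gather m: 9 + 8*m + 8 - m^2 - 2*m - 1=-m^2 + 6*m + 16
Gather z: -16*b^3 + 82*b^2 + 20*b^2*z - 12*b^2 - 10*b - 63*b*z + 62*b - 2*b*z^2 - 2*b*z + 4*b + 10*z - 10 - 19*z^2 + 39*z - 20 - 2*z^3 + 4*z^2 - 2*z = -16*b^3 + 70*b^2 + 56*b - 2*z^3 + z^2*(-2*b - 15) + z*(20*b^2 - 65*b + 47) - 30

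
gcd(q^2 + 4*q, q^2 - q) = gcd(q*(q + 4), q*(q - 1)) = q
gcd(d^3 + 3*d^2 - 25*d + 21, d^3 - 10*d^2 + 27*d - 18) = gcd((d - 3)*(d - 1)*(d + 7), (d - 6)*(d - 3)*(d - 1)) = d^2 - 4*d + 3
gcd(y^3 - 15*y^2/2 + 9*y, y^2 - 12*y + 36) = y - 6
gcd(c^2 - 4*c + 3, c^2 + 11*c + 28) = 1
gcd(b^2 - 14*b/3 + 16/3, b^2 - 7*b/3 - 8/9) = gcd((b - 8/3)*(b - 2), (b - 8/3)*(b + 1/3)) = b - 8/3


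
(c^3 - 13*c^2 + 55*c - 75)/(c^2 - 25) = (c^2 - 8*c + 15)/(c + 5)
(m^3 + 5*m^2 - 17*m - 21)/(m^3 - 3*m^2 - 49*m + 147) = (m + 1)/(m - 7)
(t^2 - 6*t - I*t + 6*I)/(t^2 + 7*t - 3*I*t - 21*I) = (t^2 - t*(6 + I) + 6*I)/(t^2 + t*(7 - 3*I) - 21*I)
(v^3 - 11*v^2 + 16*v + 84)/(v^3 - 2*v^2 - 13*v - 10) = (v^2 - 13*v + 42)/(v^2 - 4*v - 5)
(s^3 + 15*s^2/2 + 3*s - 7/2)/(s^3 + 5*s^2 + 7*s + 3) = (2*s^2 + 13*s - 7)/(2*(s^2 + 4*s + 3))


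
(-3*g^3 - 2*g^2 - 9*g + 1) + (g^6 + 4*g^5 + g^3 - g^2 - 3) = g^6 + 4*g^5 - 2*g^3 - 3*g^2 - 9*g - 2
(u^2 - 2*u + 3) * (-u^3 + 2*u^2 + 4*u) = -u^5 + 4*u^4 - 3*u^3 - 2*u^2 + 12*u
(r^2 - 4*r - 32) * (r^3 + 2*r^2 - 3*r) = r^5 - 2*r^4 - 43*r^3 - 52*r^2 + 96*r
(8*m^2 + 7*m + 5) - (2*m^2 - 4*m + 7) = 6*m^2 + 11*m - 2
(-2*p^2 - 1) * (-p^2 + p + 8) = 2*p^4 - 2*p^3 - 15*p^2 - p - 8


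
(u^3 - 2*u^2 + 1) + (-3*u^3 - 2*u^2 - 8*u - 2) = -2*u^3 - 4*u^2 - 8*u - 1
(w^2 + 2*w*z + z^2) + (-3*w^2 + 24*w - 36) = -2*w^2 + 2*w*z + 24*w + z^2 - 36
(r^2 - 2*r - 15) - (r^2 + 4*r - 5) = -6*r - 10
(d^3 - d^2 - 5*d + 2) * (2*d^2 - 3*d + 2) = 2*d^5 - 5*d^4 - 5*d^3 + 17*d^2 - 16*d + 4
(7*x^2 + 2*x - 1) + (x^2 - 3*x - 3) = 8*x^2 - x - 4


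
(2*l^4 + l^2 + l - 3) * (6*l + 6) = 12*l^5 + 12*l^4 + 6*l^3 + 12*l^2 - 12*l - 18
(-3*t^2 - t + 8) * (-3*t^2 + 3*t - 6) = 9*t^4 - 6*t^3 - 9*t^2 + 30*t - 48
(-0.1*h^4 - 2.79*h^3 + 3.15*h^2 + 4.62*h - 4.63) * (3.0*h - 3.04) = -0.3*h^5 - 8.066*h^4 + 17.9316*h^3 + 4.284*h^2 - 27.9348*h + 14.0752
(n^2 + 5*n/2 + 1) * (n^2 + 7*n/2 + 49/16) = n^4 + 6*n^3 + 205*n^2/16 + 357*n/32 + 49/16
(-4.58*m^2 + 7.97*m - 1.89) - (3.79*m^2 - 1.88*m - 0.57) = -8.37*m^2 + 9.85*m - 1.32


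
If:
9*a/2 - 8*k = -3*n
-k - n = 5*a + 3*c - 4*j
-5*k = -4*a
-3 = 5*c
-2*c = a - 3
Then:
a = 21/5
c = -3/5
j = 1261/200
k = 84/25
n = 133/50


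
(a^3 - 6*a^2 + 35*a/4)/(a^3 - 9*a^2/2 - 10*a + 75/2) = a*(2*a - 7)/(2*(a^2 - 2*a - 15))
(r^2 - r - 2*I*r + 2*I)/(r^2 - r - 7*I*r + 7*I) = (r - 2*I)/(r - 7*I)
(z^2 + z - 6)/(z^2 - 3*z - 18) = (z - 2)/(z - 6)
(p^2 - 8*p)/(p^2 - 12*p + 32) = p/(p - 4)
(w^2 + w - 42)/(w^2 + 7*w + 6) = (w^2 + w - 42)/(w^2 + 7*w + 6)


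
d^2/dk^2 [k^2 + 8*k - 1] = 2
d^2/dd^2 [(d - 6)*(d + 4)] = 2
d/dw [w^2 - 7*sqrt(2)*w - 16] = 2*w - 7*sqrt(2)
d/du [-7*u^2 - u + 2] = -14*u - 1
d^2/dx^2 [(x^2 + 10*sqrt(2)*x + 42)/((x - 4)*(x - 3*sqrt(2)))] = 2*(4*x^3 + 13*sqrt(2)*x^3 - 36*sqrt(2)*x^2 + 126*x^2 - 1224*x - 378*sqrt(2)*x + 1224*sqrt(2) + 2676)/(x^6 - 9*sqrt(2)*x^5 - 12*x^5 + 102*x^4 + 108*sqrt(2)*x^4 - 712*x^3 - 486*sqrt(2)*x^3 + 1224*sqrt(2)*x^2 + 2592*x^2 - 2592*sqrt(2)*x - 3456*x + 3456*sqrt(2))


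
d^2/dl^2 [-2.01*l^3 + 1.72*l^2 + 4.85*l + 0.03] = 3.44 - 12.06*l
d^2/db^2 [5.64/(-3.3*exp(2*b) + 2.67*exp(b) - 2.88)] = (-5.64*(6.6*exp(b) - 2.67)*(13.2*exp(b) - 5.34)*exp(b) + (74.448*exp(b) - 15.0588)*(3.3*exp(2*b) - 2.67*exp(b) + 2.88))*exp(b)/(3.3*exp(2*b) - 2.67*exp(b) + 2.88)^3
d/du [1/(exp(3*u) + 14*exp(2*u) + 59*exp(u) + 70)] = (-3*exp(2*u) - 28*exp(u) - 59)*exp(u)/(exp(3*u) + 14*exp(2*u) + 59*exp(u) + 70)^2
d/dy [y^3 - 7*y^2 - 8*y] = 3*y^2 - 14*y - 8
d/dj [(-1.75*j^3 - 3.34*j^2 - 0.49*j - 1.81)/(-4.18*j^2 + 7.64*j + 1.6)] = (7.315*j^4 - 26.74*j^3 - 35.9658*j^2 - 25.8196*j + 13.0444)/(17.4724*j^4 - 63.8704*j^3 + 44.9936*j^2 + 24.448*j + 2.56)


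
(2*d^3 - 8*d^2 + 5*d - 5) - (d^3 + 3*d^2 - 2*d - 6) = d^3 - 11*d^2 + 7*d + 1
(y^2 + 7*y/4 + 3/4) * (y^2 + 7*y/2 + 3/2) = y^4 + 21*y^3/4 + 67*y^2/8 + 21*y/4 + 9/8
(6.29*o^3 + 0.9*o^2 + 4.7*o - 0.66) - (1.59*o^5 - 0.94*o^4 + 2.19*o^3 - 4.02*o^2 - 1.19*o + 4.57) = -1.59*o^5 + 0.94*o^4 + 4.1*o^3 + 4.92*o^2 + 5.89*o - 5.23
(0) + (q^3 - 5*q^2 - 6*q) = q^3 - 5*q^2 - 6*q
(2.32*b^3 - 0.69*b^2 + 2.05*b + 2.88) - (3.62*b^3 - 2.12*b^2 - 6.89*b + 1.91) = -1.3*b^3 + 1.43*b^2 + 8.94*b + 0.97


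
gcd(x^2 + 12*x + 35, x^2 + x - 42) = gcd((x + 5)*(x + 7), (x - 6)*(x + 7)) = x + 7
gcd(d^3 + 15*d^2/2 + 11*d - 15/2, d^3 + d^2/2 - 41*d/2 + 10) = d^2 + 9*d/2 - 5/2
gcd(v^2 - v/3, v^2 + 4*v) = v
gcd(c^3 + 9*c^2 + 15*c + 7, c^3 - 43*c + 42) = c + 7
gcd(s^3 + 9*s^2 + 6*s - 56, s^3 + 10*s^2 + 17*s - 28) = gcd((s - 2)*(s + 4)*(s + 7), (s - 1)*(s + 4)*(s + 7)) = s^2 + 11*s + 28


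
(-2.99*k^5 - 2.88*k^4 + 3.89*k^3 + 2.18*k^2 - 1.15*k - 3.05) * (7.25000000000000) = -21.6775*k^5 - 20.88*k^4 + 28.2025*k^3 + 15.805*k^2 - 8.3375*k - 22.1125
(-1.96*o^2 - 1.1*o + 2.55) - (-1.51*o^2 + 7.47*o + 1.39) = -0.45*o^2 - 8.57*o + 1.16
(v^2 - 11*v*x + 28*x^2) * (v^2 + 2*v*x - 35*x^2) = v^4 - 9*v^3*x - 29*v^2*x^2 + 441*v*x^3 - 980*x^4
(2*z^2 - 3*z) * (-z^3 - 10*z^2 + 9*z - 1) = -2*z^5 - 17*z^4 + 48*z^3 - 29*z^2 + 3*z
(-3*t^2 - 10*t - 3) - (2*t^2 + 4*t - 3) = -5*t^2 - 14*t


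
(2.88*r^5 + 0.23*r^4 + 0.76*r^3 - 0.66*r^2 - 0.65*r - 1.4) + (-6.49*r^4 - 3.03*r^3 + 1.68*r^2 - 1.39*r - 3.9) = 2.88*r^5 - 6.26*r^4 - 2.27*r^3 + 1.02*r^2 - 2.04*r - 5.3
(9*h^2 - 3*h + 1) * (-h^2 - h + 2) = -9*h^4 - 6*h^3 + 20*h^2 - 7*h + 2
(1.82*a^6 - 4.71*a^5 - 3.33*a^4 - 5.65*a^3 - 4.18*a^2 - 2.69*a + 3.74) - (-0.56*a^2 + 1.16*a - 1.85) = 1.82*a^6 - 4.71*a^5 - 3.33*a^4 - 5.65*a^3 - 3.62*a^2 - 3.85*a + 5.59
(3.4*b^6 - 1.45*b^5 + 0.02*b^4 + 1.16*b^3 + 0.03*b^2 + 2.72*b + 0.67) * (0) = 0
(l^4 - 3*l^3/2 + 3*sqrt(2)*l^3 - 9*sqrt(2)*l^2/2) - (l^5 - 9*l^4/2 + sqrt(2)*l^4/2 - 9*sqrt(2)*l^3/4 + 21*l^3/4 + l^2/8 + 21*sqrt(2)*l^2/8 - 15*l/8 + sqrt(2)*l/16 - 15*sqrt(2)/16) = -l^5 - sqrt(2)*l^4/2 + 11*l^4/2 - 27*l^3/4 + 21*sqrt(2)*l^3/4 - 57*sqrt(2)*l^2/8 - l^2/8 - sqrt(2)*l/16 + 15*l/8 + 15*sqrt(2)/16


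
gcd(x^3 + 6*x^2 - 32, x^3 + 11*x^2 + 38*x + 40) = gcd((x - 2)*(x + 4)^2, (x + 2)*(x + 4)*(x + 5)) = x + 4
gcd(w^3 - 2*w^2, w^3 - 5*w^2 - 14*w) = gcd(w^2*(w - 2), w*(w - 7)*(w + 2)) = w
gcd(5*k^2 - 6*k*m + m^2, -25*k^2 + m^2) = 5*k - m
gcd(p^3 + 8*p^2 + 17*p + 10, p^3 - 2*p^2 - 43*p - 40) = p^2 + 6*p + 5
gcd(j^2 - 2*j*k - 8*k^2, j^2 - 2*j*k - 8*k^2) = j^2 - 2*j*k - 8*k^2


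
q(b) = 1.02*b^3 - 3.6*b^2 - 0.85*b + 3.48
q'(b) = 3.06*b^2 - 7.2*b - 0.85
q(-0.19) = 3.50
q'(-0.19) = 0.63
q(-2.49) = -32.47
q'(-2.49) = 36.05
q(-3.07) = -57.35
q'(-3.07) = 50.09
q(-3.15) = -61.44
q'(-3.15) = 52.19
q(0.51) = 2.25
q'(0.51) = -3.73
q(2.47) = -5.21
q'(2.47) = 0.03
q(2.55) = -5.18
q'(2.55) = 0.69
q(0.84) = 0.83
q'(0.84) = -4.74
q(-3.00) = -53.91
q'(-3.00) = 48.29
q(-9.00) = -1024.05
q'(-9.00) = 311.81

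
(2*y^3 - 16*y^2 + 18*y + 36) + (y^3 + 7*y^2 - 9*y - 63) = 3*y^3 - 9*y^2 + 9*y - 27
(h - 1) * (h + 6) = h^2 + 5*h - 6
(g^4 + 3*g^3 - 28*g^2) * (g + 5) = g^5 + 8*g^4 - 13*g^3 - 140*g^2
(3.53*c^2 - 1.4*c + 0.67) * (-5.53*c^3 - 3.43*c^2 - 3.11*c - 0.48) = -19.5209*c^5 - 4.3659*c^4 - 9.8814*c^3 + 0.361499999999999*c^2 - 1.4117*c - 0.3216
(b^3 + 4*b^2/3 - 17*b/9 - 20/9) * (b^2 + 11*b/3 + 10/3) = b^5 + 5*b^4 + 19*b^3/3 - 127*b^2/27 - 130*b/9 - 200/27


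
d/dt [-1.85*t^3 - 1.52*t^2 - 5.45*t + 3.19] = -5.55*t^2 - 3.04*t - 5.45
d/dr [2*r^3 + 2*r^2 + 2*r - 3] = 6*r^2 + 4*r + 2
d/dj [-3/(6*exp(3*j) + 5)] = 54*exp(3*j)/(6*exp(3*j) + 5)^2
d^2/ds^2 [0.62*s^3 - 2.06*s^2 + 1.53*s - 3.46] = 3.72*s - 4.12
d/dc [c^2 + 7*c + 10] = 2*c + 7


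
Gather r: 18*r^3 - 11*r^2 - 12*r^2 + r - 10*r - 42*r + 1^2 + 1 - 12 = 18*r^3 - 23*r^2 - 51*r - 10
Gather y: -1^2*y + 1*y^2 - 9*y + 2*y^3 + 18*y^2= 2*y^3 + 19*y^2 - 10*y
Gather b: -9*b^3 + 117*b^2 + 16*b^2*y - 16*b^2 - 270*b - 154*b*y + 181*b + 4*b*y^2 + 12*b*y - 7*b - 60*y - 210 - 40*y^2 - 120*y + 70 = -9*b^3 + b^2*(16*y + 101) + b*(4*y^2 - 142*y - 96) - 40*y^2 - 180*y - 140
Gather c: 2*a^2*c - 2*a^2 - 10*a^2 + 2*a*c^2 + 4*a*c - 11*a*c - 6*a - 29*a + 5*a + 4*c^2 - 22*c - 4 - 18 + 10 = -12*a^2 - 30*a + c^2*(2*a + 4) + c*(2*a^2 - 7*a - 22) - 12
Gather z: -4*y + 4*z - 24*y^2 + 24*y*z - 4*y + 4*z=-24*y^2 - 8*y + z*(24*y + 8)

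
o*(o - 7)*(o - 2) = o^3 - 9*o^2 + 14*o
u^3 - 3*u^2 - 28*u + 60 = (u - 6)*(u - 2)*(u + 5)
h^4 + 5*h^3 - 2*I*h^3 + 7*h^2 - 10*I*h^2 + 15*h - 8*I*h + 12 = (h + 1)*(h + 4)*(h - 3*I)*(h + I)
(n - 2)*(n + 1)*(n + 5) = n^3 + 4*n^2 - 7*n - 10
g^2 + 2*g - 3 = (g - 1)*(g + 3)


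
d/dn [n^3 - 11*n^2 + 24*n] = 3*n^2 - 22*n + 24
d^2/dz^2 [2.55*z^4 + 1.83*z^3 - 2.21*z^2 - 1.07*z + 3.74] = 30.6*z^2 + 10.98*z - 4.42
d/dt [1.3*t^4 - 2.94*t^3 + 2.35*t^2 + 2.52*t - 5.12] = 5.2*t^3 - 8.82*t^2 + 4.7*t + 2.52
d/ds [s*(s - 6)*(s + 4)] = 3*s^2 - 4*s - 24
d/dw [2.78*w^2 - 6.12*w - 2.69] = 5.56*w - 6.12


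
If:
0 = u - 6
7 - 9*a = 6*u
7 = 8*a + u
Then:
No Solution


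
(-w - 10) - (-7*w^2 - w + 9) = 7*w^2 - 19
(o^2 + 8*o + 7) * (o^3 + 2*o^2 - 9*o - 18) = o^5 + 10*o^4 + 14*o^3 - 76*o^2 - 207*o - 126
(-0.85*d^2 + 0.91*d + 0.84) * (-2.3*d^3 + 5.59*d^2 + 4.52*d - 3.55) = 1.955*d^5 - 6.8445*d^4 - 0.687099999999999*d^3 + 11.8263*d^2 + 0.566299999999999*d - 2.982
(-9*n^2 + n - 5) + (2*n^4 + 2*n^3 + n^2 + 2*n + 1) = 2*n^4 + 2*n^3 - 8*n^2 + 3*n - 4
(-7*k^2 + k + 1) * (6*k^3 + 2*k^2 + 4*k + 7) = -42*k^5 - 8*k^4 - 20*k^3 - 43*k^2 + 11*k + 7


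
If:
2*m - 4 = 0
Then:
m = 2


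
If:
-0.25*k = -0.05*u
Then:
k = 0.2*u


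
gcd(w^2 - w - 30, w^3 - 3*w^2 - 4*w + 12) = 1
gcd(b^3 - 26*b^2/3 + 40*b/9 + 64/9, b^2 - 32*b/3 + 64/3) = b - 8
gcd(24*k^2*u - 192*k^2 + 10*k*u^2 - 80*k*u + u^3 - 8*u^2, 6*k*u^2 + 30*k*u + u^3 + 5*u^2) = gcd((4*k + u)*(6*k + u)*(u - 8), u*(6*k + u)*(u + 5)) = 6*k + u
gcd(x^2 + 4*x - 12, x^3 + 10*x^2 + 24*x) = x + 6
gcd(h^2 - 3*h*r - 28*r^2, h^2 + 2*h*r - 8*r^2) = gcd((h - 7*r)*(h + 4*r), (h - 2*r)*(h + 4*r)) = h + 4*r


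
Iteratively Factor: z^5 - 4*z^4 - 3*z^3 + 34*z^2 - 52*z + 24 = (z - 2)*(z^4 - 2*z^3 - 7*z^2 + 20*z - 12) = (z - 2)^2*(z^3 - 7*z + 6) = (z - 2)^2*(z - 1)*(z^2 + z - 6) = (z - 2)^3*(z - 1)*(z + 3)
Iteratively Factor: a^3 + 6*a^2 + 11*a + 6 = (a + 3)*(a^2 + 3*a + 2) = (a + 1)*(a + 3)*(a + 2)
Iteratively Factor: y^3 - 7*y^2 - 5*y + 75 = (y + 3)*(y^2 - 10*y + 25) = (y - 5)*(y + 3)*(y - 5)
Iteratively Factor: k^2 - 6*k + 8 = (k - 4)*(k - 2)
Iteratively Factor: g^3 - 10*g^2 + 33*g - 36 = (g - 3)*(g^2 - 7*g + 12) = (g - 4)*(g - 3)*(g - 3)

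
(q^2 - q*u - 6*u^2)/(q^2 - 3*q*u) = (q + 2*u)/q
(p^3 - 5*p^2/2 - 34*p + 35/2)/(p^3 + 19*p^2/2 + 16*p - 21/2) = (p^2 - 2*p - 35)/(p^2 + 10*p + 21)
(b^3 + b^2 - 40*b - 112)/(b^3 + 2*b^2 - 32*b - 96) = (b - 7)/(b - 6)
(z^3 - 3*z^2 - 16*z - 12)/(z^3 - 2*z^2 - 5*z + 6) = (z^2 - 5*z - 6)/(z^2 - 4*z + 3)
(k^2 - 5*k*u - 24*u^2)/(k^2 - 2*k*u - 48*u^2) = (k + 3*u)/(k + 6*u)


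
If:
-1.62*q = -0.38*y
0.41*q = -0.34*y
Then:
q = 0.00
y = 0.00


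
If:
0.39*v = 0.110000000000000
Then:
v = 0.28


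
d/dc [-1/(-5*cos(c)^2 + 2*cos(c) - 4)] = 2*(5*cos(c) - 1)*sin(c)/(5*cos(c)^2 - 2*cos(c) + 4)^2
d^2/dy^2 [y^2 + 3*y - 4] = 2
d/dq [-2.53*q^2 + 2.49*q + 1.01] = 2.49 - 5.06*q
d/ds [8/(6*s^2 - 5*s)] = 8*(5 - 12*s)/(s^2*(6*s - 5)^2)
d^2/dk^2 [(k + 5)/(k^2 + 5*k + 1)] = 2*((k + 5)*(2*k + 5)^2 - (3*k + 10)*(k^2 + 5*k + 1))/(k^2 + 5*k + 1)^3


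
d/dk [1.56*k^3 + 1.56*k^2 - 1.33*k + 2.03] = 4.68*k^2 + 3.12*k - 1.33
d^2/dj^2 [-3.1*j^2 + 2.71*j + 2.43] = -6.20000000000000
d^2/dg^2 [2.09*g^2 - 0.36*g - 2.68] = 4.18000000000000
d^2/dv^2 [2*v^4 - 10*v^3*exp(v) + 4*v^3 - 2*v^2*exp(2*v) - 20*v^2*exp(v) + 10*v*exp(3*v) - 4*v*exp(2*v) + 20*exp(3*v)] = -10*v^3*exp(v) - 8*v^2*exp(2*v) - 80*v^2*exp(v) + 24*v^2 + 90*v*exp(3*v) - 32*v*exp(2*v) - 140*v*exp(v) + 24*v + 240*exp(3*v) - 20*exp(2*v) - 40*exp(v)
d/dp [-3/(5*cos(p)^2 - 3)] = -60*sin(2*p)/(5*cos(2*p) - 1)^2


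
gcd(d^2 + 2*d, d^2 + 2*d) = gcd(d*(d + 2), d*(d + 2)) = d^2 + 2*d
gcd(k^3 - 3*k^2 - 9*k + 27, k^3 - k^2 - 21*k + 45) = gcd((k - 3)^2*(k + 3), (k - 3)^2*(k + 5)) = k^2 - 6*k + 9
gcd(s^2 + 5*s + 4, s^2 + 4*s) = s + 4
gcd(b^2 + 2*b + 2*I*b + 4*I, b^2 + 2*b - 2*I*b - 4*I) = b + 2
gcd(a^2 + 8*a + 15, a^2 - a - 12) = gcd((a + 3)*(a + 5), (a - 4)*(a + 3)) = a + 3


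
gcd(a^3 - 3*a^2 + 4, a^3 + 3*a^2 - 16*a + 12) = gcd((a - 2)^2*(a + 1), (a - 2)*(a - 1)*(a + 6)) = a - 2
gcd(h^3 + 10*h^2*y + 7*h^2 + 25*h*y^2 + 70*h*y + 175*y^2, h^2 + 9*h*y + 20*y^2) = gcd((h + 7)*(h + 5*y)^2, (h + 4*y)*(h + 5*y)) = h + 5*y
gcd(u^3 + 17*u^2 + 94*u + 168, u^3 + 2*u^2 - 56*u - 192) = u^2 + 10*u + 24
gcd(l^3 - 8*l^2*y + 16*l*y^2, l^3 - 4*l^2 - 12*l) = l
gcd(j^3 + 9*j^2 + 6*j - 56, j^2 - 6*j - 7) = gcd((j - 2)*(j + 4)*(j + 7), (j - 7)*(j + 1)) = 1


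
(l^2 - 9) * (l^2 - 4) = l^4 - 13*l^2 + 36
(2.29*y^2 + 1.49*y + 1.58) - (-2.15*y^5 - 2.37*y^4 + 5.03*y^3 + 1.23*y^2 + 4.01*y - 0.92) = 2.15*y^5 + 2.37*y^4 - 5.03*y^3 + 1.06*y^2 - 2.52*y + 2.5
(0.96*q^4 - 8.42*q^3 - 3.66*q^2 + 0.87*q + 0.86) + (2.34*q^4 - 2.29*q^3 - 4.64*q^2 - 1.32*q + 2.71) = 3.3*q^4 - 10.71*q^3 - 8.3*q^2 - 0.45*q + 3.57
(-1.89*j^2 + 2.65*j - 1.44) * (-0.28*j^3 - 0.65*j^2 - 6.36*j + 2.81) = 0.5292*j^5 + 0.4865*j^4 + 10.7011*j^3 - 21.2289*j^2 + 16.6049*j - 4.0464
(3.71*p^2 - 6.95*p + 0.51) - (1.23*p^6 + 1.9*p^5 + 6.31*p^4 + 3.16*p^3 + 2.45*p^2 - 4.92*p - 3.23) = -1.23*p^6 - 1.9*p^5 - 6.31*p^4 - 3.16*p^3 + 1.26*p^2 - 2.03*p + 3.74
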